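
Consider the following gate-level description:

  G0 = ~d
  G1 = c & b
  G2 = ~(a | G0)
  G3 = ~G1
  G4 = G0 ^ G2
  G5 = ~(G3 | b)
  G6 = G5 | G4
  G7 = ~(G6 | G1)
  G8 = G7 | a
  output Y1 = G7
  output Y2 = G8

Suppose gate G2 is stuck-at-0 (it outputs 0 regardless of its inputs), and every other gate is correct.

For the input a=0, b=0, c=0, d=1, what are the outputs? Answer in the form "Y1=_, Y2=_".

Propagate with G2 forced: G0=0, G1=0, G2=0 [stuck-at-0], G3=1, G4=0, G5=0, G6=0, G7=1, G8=1.
So the outputs are Y1=1, Y2=1. (Without the fault they would be Y1=0, Y2=0.)

Y1=1, Y2=1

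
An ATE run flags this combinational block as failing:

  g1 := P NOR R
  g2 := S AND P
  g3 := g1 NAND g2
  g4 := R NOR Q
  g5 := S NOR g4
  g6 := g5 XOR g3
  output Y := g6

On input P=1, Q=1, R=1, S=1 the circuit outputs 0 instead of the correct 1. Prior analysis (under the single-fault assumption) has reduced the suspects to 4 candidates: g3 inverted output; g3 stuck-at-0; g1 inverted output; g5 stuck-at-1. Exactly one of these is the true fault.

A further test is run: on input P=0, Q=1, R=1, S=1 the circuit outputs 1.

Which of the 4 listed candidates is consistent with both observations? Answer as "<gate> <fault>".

g1 inverted output

Evaluate each candidate on input P=0, Q=1, R=1, S=1:
  g3 inverted output: g1=0, g2=0, g3=0 [inverted output], g4=0, g5=0, g6=0 → 0 — eliminated
  g3 stuck-at-0: g1=0, g2=0, g3=0 [stuck-at-0], g4=0, g5=0, g6=0 → 0 — eliminated
  g1 inverted output: g1=1 [inverted output], g2=0, g3=1, g4=0, g5=0, g6=1 → 1 — matches
  g5 stuck-at-1: g1=0, g2=0, g3=1, g4=0, g5=1 [stuck-at-1], g6=0 → 0 — eliminated
Only g1 inverted output reproduces the observed 1.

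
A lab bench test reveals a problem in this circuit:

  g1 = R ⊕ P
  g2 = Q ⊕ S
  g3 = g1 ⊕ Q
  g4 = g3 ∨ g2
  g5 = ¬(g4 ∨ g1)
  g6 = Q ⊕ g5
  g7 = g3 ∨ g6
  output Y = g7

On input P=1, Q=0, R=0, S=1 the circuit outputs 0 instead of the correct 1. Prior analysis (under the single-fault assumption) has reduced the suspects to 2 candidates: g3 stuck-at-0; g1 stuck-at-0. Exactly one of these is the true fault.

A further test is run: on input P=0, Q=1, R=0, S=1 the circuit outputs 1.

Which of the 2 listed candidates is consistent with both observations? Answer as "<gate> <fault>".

Evaluate each candidate on input P=0, Q=1, R=0, S=1:
  g3 stuck-at-0: g1=0, g2=0, g3=0 [stuck-at-0], g4=0, g5=1, g6=0, g7=0 → 0 — eliminated
  g1 stuck-at-0: g1=0 [stuck-at-0], g2=0, g3=1, g4=1, g5=0, g6=1, g7=1 → 1 — matches
Only g1 stuck-at-0 reproduces the observed 1.

g1 stuck-at-0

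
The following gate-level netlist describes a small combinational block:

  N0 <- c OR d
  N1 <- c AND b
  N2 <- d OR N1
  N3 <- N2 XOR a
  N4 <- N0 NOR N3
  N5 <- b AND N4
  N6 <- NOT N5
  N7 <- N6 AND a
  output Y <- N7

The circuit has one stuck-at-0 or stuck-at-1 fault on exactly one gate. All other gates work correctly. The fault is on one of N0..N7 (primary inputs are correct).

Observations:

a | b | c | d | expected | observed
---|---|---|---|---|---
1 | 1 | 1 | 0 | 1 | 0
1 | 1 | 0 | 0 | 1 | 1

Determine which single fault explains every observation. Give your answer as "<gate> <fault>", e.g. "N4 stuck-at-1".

Fault-free values for test 1 (a=1, b=1, c=1, d=0): N0=1, N1=1, N2=1, N3=0, N4=0, N5=0, N6=1, N7=1, giving Y=1. Observed 0.
Test 1: faults giving observed 0 are {N0 stuck-at-0, N4 stuck-at-1, N5 stuck-at-1, N6 stuck-at-0, N7 stuck-at-0}.
Test 2 (a=1, b=1, c=0, d=0): fault-free N0=0, N1=0, N2=0, N3=1, N4=0, N5=0, N6=1, N7=1 → 1; observed 1. Eliminates N4 stuck-at-1, N5 stuck-at-1, N6 stuck-at-0, N7 stuck-at-0.
Only N0 stuck-at-0 is consistent with every test.

N0 stuck-at-0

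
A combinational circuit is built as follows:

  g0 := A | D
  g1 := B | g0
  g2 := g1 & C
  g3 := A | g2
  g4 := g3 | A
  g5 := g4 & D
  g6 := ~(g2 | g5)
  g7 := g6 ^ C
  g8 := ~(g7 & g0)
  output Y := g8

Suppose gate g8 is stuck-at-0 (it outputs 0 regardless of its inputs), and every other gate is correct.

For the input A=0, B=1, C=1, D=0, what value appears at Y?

0

Propagate with g8 forced: g0=0, g1=1, g2=1, g3=1, g4=1, g5=0, g6=0, g7=1, g8=0 [stuck-at-0].
So Y = 0. (Without the fault it would be 1.)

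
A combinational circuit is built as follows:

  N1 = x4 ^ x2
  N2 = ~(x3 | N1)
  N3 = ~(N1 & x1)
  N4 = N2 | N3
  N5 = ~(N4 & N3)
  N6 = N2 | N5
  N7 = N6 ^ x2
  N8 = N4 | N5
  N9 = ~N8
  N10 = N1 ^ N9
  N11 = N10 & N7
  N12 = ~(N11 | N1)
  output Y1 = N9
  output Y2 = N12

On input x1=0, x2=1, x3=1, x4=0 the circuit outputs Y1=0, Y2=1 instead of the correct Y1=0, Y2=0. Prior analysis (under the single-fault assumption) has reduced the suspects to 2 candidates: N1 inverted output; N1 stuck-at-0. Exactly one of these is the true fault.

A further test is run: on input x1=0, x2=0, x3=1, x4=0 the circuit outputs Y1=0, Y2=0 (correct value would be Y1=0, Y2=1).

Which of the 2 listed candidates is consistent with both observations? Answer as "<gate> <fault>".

Evaluate each candidate on input x1=0, x2=0, x3=1, x4=0:
  N1 inverted output: N1=1 [inverted output], N2=0, N3=1, N4=1, N5=0, N6=0, N7=0, N8=1, N9=0, N10=1, N11=0, N12=0 → Y1=0, Y2=0 — matches
  N1 stuck-at-0: N1=0 [stuck-at-0], N2=0, N3=1, N4=1, N5=0, N6=0, N7=0, N8=1, N9=0, N10=0, N11=0, N12=1 → Y1=0, Y2=1 — eliminated
Only N1 inverted output reproduces the observed Y1=0, Y2=0.

N1 inverted output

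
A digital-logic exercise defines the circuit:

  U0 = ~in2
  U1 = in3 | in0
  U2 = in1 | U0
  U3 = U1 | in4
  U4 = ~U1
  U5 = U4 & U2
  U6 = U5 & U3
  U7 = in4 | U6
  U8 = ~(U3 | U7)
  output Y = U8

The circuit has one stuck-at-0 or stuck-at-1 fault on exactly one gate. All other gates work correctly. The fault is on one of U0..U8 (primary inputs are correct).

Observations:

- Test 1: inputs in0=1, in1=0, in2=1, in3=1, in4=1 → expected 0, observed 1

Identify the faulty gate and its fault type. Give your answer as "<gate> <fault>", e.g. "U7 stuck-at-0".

U8 stuck-at-1

Fault-free values for test 1 (in0=1, in1=0, in2=1, in3=1, in4=1): U0=0, U1=1, U2=0, U3=1, U4=0, U5=0, U6=0, U7=1, U8=0, giving Y=0. Observed 1.
Test 1: faults giving observed 1 are {U8 stuck-at-1}.
Only U8 stuck-at-1 is consistent with every test.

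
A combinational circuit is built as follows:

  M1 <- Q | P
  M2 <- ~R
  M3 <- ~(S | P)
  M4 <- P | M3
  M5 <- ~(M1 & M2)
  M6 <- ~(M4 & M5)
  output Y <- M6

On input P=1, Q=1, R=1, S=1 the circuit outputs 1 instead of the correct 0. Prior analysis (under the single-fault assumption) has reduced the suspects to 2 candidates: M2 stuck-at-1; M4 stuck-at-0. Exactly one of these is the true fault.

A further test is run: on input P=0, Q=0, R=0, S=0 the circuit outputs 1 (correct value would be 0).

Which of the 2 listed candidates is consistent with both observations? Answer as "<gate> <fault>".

Evaluate each candidate on input P=0, Q=0, R=0, S=0:
  M2 stuck-at-1: M1=0, M2=1 [stuck-at-1], M3=1, M4=1, M5=1, M6=0 → 0 — eliminated
  M4 stuck-at-0: M1=0, M2=1, M3=1, M4=0 [stuck-at-0], M5=1, M6=1 → 1 — matches
Only M4 stuck-at-0 reproduces the observed 1.

M4 stuck-at-0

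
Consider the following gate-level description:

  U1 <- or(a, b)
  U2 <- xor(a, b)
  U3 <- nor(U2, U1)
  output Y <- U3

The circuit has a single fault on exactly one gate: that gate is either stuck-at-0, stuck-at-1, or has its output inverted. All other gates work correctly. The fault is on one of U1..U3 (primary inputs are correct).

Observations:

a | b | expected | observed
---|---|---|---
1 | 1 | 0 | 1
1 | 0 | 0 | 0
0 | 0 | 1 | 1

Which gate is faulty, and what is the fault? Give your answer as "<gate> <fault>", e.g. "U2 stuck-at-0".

U1 stuck-at-0

Fault-free values for test 1 (a=1, b=1): U1=1, U2=0, U3=0, giving Y=0. Observed 1.
Test 1: faults giving observed 1 are {U1 stuck-at-0, U1 inverted output, U3 stuck-at-1, U3 inverted output}.
Test 2 (a=1, b=0): fault-free U1=1, U2=1, U3=0 → 0; observed 0. Eliminates U3 stuck-at-1, U3 inverted output.
Test 3 (a=0, b=0): fault-free U1=0, U2=0, U3=1 → 1; observed 1. Eliminates U1 inverted output.
Only U1 stuck-at-0 is consistent with every test.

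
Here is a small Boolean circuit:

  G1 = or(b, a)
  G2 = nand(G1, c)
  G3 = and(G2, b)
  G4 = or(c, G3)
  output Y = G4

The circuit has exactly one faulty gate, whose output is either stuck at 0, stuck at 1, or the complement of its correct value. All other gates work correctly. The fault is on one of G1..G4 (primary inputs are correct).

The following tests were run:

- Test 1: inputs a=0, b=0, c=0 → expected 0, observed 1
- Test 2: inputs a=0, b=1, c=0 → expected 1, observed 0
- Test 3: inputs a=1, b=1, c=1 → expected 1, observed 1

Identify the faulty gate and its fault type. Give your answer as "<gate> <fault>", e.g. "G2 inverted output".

Fault-free values for test 1 (a=0, b=0, c=0): G1=0, G2=1, G3=0, G4=0, giving Y=0. Observed 1.
Test 1: faults giving observed 1 are {G3 stuck-at-1, G3 inverted output, G4 stuck-at-1, G4 inverted output}.
Test 2 (a=0, b=1, c=0): fault-free G1=1, G2=1, G3=1, G4=1 → 1; observed 0. Eliminates G3 stuck-at-1, G4 stuck-at-1.
Test 3 (a=1, b=1, c=1): fault-free G1=1, G2=0, G3=0, G4=1 → 1; observed 1. Eliminates G4 inverted output.
Only G3 inverted output is consistent with every test.

G3 inverted output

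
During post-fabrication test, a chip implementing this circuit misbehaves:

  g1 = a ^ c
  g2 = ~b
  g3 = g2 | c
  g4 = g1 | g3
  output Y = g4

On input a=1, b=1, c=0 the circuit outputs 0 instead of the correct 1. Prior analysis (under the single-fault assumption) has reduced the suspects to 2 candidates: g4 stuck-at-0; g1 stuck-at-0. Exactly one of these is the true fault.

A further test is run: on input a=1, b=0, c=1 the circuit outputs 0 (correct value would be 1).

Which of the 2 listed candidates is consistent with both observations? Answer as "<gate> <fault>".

Evaluate each candidate on input a=1, b=0, c=1:
  g4 stuck-at-0: g1=0, g2=1, g3=1, g4=0 [stuck-at-0] → 0 — matches
  g1 stuck-at-0: g1=0 [stuck-at-0], g2=1, g3=1, g4=1 → 1 — eliminated
Only g4 stuck-at-0 reproduces the observed 0.

g4 stuck-at-0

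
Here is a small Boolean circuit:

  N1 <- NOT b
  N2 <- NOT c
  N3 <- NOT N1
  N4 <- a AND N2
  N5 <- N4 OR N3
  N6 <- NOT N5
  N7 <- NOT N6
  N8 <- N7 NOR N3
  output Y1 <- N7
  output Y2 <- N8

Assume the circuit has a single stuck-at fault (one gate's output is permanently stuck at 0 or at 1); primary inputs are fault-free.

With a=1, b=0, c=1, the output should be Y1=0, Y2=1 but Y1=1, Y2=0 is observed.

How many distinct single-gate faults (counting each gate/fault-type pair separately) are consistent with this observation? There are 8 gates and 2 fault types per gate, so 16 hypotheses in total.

7

Fault-free: N1=1, N2=0, N3=0, N4=0, N5=0, N6=1, N7=0, N8=1 → Y1=0, Y2=1. Observed Y1=1, Y2=0.
  N1: stuck-at-0 ✓; others ✗
  N2: stuck-at-1 ✓; others ✗
  N3: stuck-at-1 ✓; others ✗
  N4: stuck-at-1 ✓; others ✗
  N5: stuck-at-1 ✓; others ✗
  N6: stuck-at-0 ✓; others ✗
  N7: stuck-at-1 ✓; others ✗
  N8: none of the 2 fault types match ✗
Consistent faults: {N1 stuck-at-0, N2 stuck-at-1, N3 stuck-at-1, N4 stuck-at-1, N5 stuck-at-1, N6 stuck-at-0, N7 stuck-at-1} — 7 in all.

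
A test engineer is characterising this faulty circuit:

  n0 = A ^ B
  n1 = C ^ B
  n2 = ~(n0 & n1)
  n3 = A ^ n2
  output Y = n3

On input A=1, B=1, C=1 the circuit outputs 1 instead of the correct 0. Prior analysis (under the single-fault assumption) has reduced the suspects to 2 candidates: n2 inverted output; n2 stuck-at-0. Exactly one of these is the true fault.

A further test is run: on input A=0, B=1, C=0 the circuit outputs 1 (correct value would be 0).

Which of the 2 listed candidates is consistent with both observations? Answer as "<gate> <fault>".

n2 inverted output

Evaluate each candidate on input A=0, B=1, C=0:
  n2 inverted output: n0=1, n1=1, n2=1 [inverted output], n3=1 → 1 — matches
  n2 stuck-at-0: n0=1, n1=1, n2=0 [stuck-at-0], n3=0 → 0 — eliminated
Only n2 inverted output reproduces the observed 1.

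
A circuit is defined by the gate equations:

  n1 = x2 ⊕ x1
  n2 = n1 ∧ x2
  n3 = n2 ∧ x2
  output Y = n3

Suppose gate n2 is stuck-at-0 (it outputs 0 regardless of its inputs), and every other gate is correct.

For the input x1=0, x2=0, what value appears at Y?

Propagate with n2 forced: n1=0, n2=0 [stuck-at-0], n3=0.
So Y = 0. (Same as the fault-free value — the fault is masked on this input.)

0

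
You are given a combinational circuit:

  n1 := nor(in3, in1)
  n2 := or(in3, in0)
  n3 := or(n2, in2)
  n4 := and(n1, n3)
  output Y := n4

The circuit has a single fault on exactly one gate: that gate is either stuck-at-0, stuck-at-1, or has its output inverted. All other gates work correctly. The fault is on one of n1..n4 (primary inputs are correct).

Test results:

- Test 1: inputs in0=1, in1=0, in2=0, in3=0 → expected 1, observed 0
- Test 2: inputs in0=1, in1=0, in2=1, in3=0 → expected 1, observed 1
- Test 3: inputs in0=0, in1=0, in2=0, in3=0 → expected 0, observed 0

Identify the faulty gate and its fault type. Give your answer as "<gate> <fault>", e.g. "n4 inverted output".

n2 stuck-at-0

Fault-free values for test 1 (in0=1, in1=0, in2=0, in3=0): n1=1, n2=1, n3=1, n4=1, giving Y=1. Observed 0.
Test 1: faults giving observed 0 are {n1 stuck-at-0, n1 inverted output, n2 stuck-at-0, n2 inverted output, n3 stuck-at-0, n3 inverted output, n4 stuck-at-0, n4 inverted output}.
Test 2 (in0=1, in1=0, in2=1, in3=0): fault-free n1=1, n2=1, n3=1, n4=1 → 1; observed 1. Eliminates n1 stuck-at-0, n1 inverted output, n3 stuck-at-0, n3 inverted output, n4 stuck-at-0, n4 inverted output.
Test 3 (in0=0, in1=0, in2=0, in3=0): fault-free n1=1, n2=0, n3=0, n4=0 → 0; observed 0. Eliminates n2 inverted output.
Only n2 stuck-at-0 is consistent with every test.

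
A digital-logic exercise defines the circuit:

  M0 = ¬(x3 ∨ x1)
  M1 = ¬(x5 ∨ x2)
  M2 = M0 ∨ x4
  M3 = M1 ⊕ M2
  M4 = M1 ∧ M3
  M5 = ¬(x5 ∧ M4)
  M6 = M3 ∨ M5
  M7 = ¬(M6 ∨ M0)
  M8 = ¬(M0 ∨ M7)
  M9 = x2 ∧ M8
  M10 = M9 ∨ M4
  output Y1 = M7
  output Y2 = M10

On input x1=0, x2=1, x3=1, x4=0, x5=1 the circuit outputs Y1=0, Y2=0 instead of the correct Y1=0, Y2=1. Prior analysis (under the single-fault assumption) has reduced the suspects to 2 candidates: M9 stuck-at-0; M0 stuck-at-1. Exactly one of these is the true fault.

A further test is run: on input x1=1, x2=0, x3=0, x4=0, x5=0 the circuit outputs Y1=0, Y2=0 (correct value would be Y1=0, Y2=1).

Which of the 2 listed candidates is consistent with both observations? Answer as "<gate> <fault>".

M0 stuck-at-1

Evaluate each candidate on input x1=1, x2=0, x3=0, x4=0, x5=0:
  M9 stuck-at-0: M0=0, M1=1, M2=0, M3=1, M4=1, M5=1, M6=1, M7=0, M8=1, M9=0 [stuck-at-0], M10=1 → Y1=0, Y2=1 — eliminated
  M0 stuck-at-1: M0=1 [stuck-at-1], M1=1, M2=1, M3=0, M4=0, M5=1, M6=1, M7=0, M8=0, M9=0, M10=0 → Y1=0, Y2=0 — matches
Only M0 stuck-at-1 reproduces the observed Y1=0, Y2=0.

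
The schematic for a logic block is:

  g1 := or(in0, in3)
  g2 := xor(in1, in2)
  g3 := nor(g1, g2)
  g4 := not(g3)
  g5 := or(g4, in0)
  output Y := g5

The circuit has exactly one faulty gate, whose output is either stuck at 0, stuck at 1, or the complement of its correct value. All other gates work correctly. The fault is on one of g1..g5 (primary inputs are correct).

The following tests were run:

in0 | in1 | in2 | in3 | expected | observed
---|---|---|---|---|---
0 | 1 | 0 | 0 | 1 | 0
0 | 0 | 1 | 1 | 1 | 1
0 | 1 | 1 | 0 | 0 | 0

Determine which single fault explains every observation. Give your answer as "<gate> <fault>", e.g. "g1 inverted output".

g2 stuck-at-0

Fault-free values for test 1 (in0=0, in1=1, in2=0, in3=0): g1=0, g2=1, g3=0, g4=1, g5=1, giving Y=1. Observed 0.
Test 1: faults giving observed 0 are {g2 stuck-at-0, g2 inverted output, g3 stuck-at-1, g3 inverted output, g4 stuck-at-0, g4 inverted output, g5 stuck-at-0, g5 inverted output}.
Test 2 (in0=0, in1=0, in2=1, in3=1): fault-free g1=1, g2=1, g3=0, g4=1, g5=1 → 1; observed 1. Eliminates g3 stuck-at-1, g3 inverted output, g4 stuck-at-0, g4 inverted output, g5 stuck-at-0, g5 inverted output.
Test 3 (in0=0, in1=1, in2=1, in3=0): fault-free g1=0, g2=0, g3=1, g4=0, g5=0 → 0; observed 0. Eliminates g2 inverted output.
Only g2 stuck-at-0 is consistent with every test.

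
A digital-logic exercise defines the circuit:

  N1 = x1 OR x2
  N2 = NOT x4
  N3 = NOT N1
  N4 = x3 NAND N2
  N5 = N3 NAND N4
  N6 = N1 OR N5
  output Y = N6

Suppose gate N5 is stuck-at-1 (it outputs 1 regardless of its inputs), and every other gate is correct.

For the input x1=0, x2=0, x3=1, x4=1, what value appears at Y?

Propagate with N5 forced: N1=0, N2=0, N3=1, N4=1, N5=1 [stuck-at-1], N6=1.
So Y = 1. (Without the fault it would be 0.)

1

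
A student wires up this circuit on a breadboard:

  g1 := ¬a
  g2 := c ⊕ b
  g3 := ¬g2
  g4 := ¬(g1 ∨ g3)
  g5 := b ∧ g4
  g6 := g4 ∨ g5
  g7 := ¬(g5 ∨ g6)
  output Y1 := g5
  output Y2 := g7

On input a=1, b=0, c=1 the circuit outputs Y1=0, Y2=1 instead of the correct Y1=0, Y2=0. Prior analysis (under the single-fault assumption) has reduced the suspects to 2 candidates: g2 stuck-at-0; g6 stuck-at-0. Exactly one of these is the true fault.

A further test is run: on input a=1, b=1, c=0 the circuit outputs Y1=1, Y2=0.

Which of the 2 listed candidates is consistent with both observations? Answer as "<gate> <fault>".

Evaluate each candidate on input a=1, b=1, c=0:
  g2 stuck-at-0: g1=0, g2=0 [stuck-at-0], g3=1, g4=0, g5=0, g6=0, g7=1 → Y1=0, Y2=1 — eliminated
  g6 stuck-at-0: g1=0, g2=1, g3=0, g4=1, g5=1, g6=0 [stuck-at-0], g7=0 → Y1=1, Y2=0 — matches
Only g6 stuck-at-0 reproduces the observed Y1=1, Y2=0.

g6 stuck-at-0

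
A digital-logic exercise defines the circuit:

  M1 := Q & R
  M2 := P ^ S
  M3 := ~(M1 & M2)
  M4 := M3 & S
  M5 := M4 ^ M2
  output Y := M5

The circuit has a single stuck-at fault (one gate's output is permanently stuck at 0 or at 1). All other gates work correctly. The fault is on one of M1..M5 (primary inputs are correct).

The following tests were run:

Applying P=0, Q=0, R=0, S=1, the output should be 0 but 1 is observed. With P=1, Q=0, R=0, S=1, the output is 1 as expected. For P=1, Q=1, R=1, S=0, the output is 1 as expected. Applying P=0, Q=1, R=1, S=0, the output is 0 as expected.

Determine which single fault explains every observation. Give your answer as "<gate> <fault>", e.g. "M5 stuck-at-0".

M1 stuck-at-1

Fault-free values for test 1 (P=0, Q=0, R=0, S=1): M1=0, M2=1, M3=1, M4=1, M5=0, giving Y=0. Observed 1.
Test 1: faults giving observed 1 are {M1 stuck-at-1, M2 stuck-at-0, M3 stuck-at-0, M4 stuck-at-0, M5 stuck-at-1}.
Test 2 (P=1, Q=0, R=0, S=1): fault-free M1=0, M2=0, M3=1, M4=1, M5=1 → 1; observed 1. Eliminates M3 stuck-at-0, M4 stuck-at-0.
Test 3 (P=1, Q=1, R=1, S=0): fault-free M1=1, M2=1, M3=0, M4=0, M5=1 → 1; observed 1. Eliminates M2 stuck-at-0.
Test 4 (P=0, Q=1, R=1, S=0): fault-free M1=1, M2=0, M3=1, M4=0, M5=0 → 0; observed 0. Eliminates M5 stuck-at-1.
Only M1 stuck-at-1 is consistent with every test.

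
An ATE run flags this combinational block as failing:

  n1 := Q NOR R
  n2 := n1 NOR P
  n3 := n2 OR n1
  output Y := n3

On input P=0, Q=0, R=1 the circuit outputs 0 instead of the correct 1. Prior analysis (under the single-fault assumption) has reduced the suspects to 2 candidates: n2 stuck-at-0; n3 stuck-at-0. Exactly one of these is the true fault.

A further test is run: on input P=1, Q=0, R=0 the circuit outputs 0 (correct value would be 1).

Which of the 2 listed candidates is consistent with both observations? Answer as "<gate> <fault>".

n3 stuck-at-0

Evaluate each candidate on input P=1, Q=0, R=0:
  n2 stuck-at-0: n1=1, n2=0 [stuck-at-0], n3=1 → 1 — eliminated
  n3 stuck-at-0: n1=1, n2=0, n3=0 [stuck-at-0] → 0 — matches
Only n3 stuck-at-0 reproduces the observed 0.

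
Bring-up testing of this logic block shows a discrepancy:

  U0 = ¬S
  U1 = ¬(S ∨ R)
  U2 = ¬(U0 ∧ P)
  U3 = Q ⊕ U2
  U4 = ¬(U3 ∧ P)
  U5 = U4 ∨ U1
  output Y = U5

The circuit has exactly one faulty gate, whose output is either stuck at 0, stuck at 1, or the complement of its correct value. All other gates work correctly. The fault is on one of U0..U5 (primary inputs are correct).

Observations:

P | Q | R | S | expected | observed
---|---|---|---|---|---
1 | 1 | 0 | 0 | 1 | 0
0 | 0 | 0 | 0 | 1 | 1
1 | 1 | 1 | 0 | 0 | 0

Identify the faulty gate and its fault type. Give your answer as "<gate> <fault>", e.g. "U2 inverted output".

U1 stuck-at-0

Fault-free values for test 1 (P=1, Q=1, R=0, S=0): U0=1, U1=1, U2=0, U3=1, U4=0, U5=1, giving Y=1. Observed 0.
Test 1: faults giving observed 0 are {U1 stuck-at-0, U1 inverted output, U5 stuck-at-0, U5 inverted output}.
Test 2 (P=0, Q=0, R=0, S=0): fault-free U0=1, U1=1, U2=1, U3=1, U4=1, U5=1 → 1; observed 1. Eliminates U5 stuck-at-0, U5 inverted output.
Test 3 (P=1, Q=1, R=1, S=0): fault-free U0=1, U1=0, U2=0, U3=1, U4=0, U5=0 → 0; observed 0. Eliminates U1 inverted output.
Only U1 stuck-at-0 is consistent with every test.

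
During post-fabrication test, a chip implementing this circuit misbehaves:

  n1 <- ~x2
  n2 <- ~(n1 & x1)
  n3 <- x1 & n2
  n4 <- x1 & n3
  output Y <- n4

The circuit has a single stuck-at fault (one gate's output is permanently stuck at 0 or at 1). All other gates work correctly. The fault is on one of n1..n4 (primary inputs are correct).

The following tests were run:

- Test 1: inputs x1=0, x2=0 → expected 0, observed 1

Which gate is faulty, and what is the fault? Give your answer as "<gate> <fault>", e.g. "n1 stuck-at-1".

n4 stuck-at-1

Fault-free values for test 1 (x1=0, x2=0): n1=1, n2=1, n3=0, n4=0, giving Y=0. Observed 1.
Test 1: faults giving observed 1 are {n4 stuck-at-1}.
Only n4 stuck-at-1 is consistent with every test.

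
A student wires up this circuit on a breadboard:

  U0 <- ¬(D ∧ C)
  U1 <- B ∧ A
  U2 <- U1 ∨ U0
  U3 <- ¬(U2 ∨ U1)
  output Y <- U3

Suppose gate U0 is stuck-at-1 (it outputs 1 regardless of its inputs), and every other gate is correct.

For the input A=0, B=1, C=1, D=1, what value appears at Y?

Propagate with U0 forced: U0=1 [stuck-at-1], U1=0, U2=1, U3=0.
So Y = 0. (Without the fault it would be 1.)

0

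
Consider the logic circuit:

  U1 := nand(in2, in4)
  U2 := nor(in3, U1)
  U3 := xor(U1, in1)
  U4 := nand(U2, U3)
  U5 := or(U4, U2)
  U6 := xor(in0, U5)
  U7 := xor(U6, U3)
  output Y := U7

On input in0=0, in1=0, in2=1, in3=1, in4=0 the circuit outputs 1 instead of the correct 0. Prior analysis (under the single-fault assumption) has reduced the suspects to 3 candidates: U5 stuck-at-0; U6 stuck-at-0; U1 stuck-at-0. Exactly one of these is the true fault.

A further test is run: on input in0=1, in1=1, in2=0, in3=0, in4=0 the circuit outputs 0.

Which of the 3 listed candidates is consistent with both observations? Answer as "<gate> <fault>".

U6 stuck-at-0

Evaluate each candidate on input in0=1, in1=1, in2=0, in3=0, in4=0:
  U5 stuck-at-0: U1=1, U2=0, U3=0, U4=1, U5=0 [stuck-at-0], U6=1, U7=1 → 1 — eliminated
  U6 stuck-at-0: U1=1, U2=0, U3=0, U4=1, U5=1, U6=0 [stuck-at-0], U7=0 → 0 — matches
  U1 stuck-at-0: U1=0 [stuck-at-0], U2=1, U3=1, U4=0, U5=1, U6=0, U7=1 → 1 — eliminated
Only U6 stuck-at-0 reproduces the observed 0.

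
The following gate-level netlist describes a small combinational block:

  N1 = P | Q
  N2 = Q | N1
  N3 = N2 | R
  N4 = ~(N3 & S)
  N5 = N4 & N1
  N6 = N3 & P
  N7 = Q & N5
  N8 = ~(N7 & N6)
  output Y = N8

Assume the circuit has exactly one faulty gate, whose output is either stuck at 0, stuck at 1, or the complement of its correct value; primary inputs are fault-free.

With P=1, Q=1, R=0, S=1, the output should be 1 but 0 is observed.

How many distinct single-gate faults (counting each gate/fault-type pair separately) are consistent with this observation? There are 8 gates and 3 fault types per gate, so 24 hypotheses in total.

Fault-free: N1=1, N2=1, N3=1, N4=0, N5=0, N6=1, N7=0, N8=1 → 1. Observed 0.
  N1: none of the 3 fault types match ✗
  N2: none of the 3 fault types match ✗
  N3: none of the 3 fault types match ✗
  N4: stuck-at-1, inverted output ✓; others ✗
  N5: stuck-at-1, inverted output ✓; others ✗
  N6: none of the 3 fault types match ✗
  N7: stuck-at-1, inverted output ✓; others ✗
  N8: stuck-at-0, inverted output ✓; others ✗
Consistent faults: {N4 stuck-at-1, N4 inverted output, N5 stuck-at-1, N5 inverted output, N7 stuck-at-1, N7 inverted output, N8 stuck-at-0, N8 inverted output} — 8 in all.

8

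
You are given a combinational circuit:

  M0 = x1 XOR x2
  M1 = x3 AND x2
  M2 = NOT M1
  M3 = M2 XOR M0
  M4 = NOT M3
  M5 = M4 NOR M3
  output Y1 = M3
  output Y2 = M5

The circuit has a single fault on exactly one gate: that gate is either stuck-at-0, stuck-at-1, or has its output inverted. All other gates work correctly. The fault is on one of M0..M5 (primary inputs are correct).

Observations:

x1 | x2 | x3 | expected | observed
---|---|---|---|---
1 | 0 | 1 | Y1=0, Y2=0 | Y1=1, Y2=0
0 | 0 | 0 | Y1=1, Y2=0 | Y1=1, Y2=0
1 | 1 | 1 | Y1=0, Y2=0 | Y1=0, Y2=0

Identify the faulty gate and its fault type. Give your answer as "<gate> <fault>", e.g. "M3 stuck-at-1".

Fault-free values for test 1 (x1=1, x2=0, x3=1): M0=1, M1=0, M2=1, M3=0, M4=1, M5=0, giving Y1=0, Y2=0. Observed Y1=1, Y2=0.
Test 1: faults giving observed Y1=1, Y2=0 are {M0 stuck-at-0, M0 inverted output, M1 stuck-at-1, M1 inverted output, M2 stuck-at-0, M2 inverted output, M3 stuck-at-1, M3 inverted output}.
Test 2 (x1=0, x2=0, x3=0): fault-free M0=0, M1=0, M2=1, M3=1, M4=0, M5=0 → Y1=1, Y2=0; observed Y1=1, Y2=0. Eliminates M0 inverted output, M1 stuck-at-1, M1 inverted output, M2 stuck-at-0, M2 inverted output, M3 inverted output.
Test 3 (x1=1, x2=1, x3=1): fault-free M0=0, M1=1, M2=0, M3=0, M4=1, M5=0 → Y1=0, Y2=0; observed Y1=0, Y2=0. Eliminates M3 stuck-at-1.
Only M0 stuck-at-0 is consistent with every test.

M0 stuck-at-0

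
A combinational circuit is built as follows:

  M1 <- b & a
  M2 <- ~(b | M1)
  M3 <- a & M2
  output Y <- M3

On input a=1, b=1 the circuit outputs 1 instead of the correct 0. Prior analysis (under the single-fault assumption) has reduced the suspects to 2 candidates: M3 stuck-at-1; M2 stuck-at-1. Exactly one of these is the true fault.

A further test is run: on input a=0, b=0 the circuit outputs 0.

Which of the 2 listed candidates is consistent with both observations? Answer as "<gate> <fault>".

Evaluate each candidate on input a=0, b=0:
  M3 stuck-at-1: M1=0, M2=1, M3=1 [stuck-at-1] → 1 — eliminated
  M2 stuck-at-1: M1=0, M2=1 [stuck-at-1], M3=0 → 0 — matches
Only M2 stuck-at-1 reproduces the observed 0.

M2 stuck-at-1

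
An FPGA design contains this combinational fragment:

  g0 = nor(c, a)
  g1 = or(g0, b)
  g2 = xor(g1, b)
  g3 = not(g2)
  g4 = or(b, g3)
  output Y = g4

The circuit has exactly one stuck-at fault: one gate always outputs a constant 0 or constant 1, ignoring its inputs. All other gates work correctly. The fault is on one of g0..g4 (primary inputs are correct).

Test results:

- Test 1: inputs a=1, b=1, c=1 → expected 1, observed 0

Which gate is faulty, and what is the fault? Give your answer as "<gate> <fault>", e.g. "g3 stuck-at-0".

g4 stuck-at-0

Fault-free values for test 1 (a=1, b=1, c=1): g0=0, g1=1, g2=0, g3=1, g4=1, giving Y=1. Observed 0.
Test 1: faults giving observed 0 are {g4 stuck-at-0}.
Only g4 stuck-at-0 is consistent with every test.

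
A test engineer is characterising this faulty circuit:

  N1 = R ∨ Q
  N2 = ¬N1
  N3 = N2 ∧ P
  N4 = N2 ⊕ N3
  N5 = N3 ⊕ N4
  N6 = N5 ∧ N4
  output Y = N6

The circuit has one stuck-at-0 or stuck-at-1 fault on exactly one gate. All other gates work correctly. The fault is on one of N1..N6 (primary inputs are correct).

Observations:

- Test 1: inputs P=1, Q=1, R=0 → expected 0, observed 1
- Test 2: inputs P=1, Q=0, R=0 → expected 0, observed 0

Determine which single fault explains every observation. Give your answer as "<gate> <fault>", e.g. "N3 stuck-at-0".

N4 stuck-at-1

Fault-free values for test 1 (P=1, Q=1, R=0): N1=1, N2=0, N3=0, N4=0, N5=0, N6=0, giving Y=0. Observed 1.
Test 1: faults giving observed 1 are {N4 stuck-at-1, N6 stuck-at-1}.
Test 2 (P=1, Q=0, R=0): fault-free N1=0, N2=1, N3=1, N4=0, N5=1, N6=0 → 0; observed 0. Eliminates N6 stuck-at-1.
Only N4 stuck-at-1 is consistent with every test.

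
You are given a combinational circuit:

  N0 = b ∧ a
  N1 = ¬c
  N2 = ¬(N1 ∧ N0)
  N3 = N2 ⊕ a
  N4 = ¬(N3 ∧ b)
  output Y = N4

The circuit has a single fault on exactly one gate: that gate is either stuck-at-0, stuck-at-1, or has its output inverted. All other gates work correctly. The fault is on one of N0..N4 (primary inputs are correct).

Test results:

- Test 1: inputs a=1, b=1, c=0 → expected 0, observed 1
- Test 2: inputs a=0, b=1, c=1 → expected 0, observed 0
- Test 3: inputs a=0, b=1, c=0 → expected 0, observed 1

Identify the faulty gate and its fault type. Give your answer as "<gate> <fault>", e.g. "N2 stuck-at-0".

N0 inverted output

Fault-free values for test 1 (a=1, b=1, c=0): N0=1, N1=1, N2=0, N3=1, N4=0, giving Y=0. Observed 1.
Test 1: faults giving observed 1 are {N0 stuck-at-0, N0 inverted output, N1 stuck-at-0, N1 inverted output, N2 stuck-at-1, N2 inverted output, N3 stuck-at-0, N3 inverted output, N4 stuck-at-1, N4 inverted output}.
Test 2 (a=0, b=1, c=1): fault-free N0=0, N1=0, N2=1, N3=1, N4=0 → 0; observed 0. Eliminates N2 inverted output, N3 stuck-at-0, N3 inverted output, N4 stuck-at-1, N4 inverted output.
Test 3 (a=0, b=1, c=0): fault-free N0=0, N1=1, N2=1, N3=1, N4=0 → 0; observed 1. Eliminates N0 stuck-at-0, N1 stuck-at-0, N1 inverted output, N2 stuck-at-1.
Only N0 inverted output is consistent with every test.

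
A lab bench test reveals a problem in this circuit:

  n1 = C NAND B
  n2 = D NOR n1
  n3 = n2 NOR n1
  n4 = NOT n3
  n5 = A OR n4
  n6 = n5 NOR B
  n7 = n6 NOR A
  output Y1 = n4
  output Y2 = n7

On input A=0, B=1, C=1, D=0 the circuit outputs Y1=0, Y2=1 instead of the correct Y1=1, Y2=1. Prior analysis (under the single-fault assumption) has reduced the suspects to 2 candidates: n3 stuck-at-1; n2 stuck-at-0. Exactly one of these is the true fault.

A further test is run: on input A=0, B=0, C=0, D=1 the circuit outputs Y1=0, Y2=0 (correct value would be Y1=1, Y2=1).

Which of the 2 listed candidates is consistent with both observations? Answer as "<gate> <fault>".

n3 stuck-at-1

Evaluate each candidate on input A=0, B=0, C=0, D=1:
  n3 stuck-at-1: n1=1, n2=0, n3=1 [stuck-at-1], n4=0, n5=0, n6=1, n7=0 → Y1=0, Y2=0 — matches
  n2 stuck-at-0: n1=1, n2=0 [stuck-at-0], n3=0, n4=1, n5=1, n6=0, n7=1 → Y1=1, Y2=1 — eliminated
Only n3 stuck-at-1 reproduces the observed Y1=0, Y2=0.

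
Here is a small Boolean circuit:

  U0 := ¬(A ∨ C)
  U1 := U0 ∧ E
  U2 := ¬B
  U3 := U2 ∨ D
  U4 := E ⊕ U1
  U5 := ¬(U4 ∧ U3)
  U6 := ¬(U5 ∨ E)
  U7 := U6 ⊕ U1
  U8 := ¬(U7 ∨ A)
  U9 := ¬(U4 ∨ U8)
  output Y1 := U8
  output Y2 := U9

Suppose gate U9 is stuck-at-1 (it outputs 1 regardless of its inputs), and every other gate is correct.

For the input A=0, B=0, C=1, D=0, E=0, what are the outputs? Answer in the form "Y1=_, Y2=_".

Propagate with U9 forced: U0=0, U1=0, U2=1, U3=1, U4=0, U5=1, U6=0, U7=0, U8=1, U9=1 [stuck-at-1].
So the outputs are Y1=1, Y2=1. (Without the fault they would be Y1=1, Y2=0.)

Y1=1, Y2=1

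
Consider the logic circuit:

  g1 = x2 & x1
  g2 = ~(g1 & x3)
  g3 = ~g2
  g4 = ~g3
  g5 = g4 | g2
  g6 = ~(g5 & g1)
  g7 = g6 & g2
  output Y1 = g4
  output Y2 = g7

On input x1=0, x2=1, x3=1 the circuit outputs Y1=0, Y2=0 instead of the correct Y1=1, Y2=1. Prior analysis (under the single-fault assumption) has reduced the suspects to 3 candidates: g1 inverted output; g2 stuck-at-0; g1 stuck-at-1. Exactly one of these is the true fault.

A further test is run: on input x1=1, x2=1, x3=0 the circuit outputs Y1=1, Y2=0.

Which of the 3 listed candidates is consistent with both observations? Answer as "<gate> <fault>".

g1 stuck-at-1

Evaluate each candidate on input x1=1, x2=1, x3=0:
  g1 inverted output: g1=0 [inverted output], g2=1, g3=0, g4=1, g5=1, g6=1, g7=1 → Y1=1, Y2=1 — eliminated
  g2 stuck-at-0: g1=1, g2=0 [stuck-at-0], g3=1, g4=0, g5=0, g6=1, g7=0 → Y1=0, Y2=0 — eliminated
  g1 stuck-at-1: g1=1 [stuck-at-1], g2=1, g3=0, g4=1, g5=1, g6=0, g7=0 → Y1=1, Y2=0 — matches
Only g1 stuck-at-1 reproduces the observed Y1=1, Y2=0.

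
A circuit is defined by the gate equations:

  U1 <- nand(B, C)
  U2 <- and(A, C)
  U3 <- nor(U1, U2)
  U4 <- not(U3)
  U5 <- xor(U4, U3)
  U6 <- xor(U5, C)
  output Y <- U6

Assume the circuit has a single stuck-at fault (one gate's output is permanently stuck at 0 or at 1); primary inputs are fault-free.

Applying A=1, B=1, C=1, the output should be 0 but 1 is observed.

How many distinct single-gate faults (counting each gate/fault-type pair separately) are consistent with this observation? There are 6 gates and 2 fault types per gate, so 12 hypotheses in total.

3

Fault-free: U1=0, U2=1, U3=0, U4=1, U5=1, U6=0 → 0. Observed 1.
  U1 stuck-at-0: output 0 ✗
  U1 stuck-at-1: output 0 ✗
  U2 stuck-at-0: output 0 ✗
  U2 stuck-at-1: output 0 ✗
  U3 stuck-at-0: output 0 ✗
  U3 stuck-at-1: output 0 ✗
  U4 stuck-at-0: output 1 ✓
  U4 stuck-at-1: output 0 ✗
  U5 stuck-at-0: output 1 ✓
  U5 stuck-at-1: output 0 ✗
  U6 stuck-at-0: output 0 ✗
  U6 stuck-at-1: output 1 ✓
Consistent faults: {U4 stuck-at-0, U5 stuck-at-0, U6 stuck-at-1} — 3 in all.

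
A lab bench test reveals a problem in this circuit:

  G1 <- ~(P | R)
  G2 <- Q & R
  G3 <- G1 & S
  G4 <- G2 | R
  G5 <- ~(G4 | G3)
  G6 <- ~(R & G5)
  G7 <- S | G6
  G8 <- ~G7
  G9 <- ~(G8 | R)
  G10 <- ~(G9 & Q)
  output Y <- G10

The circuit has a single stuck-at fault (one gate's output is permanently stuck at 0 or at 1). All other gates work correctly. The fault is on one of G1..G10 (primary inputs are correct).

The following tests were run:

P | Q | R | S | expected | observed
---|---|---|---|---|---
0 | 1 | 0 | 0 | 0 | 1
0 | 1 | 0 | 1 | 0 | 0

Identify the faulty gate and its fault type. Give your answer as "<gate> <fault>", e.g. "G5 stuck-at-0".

G6 stuck-at-0

Fault-free values for test 1 (P=0, Q=1, R=0, S=0): G1=1, G2=0, G3=0, G4=0, G5=1, G6=1, G7=1, G8=0, G9=1, G10=0, giving Y=0. Observed 1.
Test 1: faults giving observed 1 are {G6 stuck-at-0, G7 stuck-at-0, G8 stuck-at-1, G9 stuck-at-0, G10 stuck-at-1}.
Test 2 (P=0, Q=1, R=0, S=1): fault-free G1=1, G2=0, G3=1, G4=0, G5=0, G6=1, G7=1, G8=0, G9=1, G10=0 → 0; observed 0. Eliminates G7 stuck-at-0, G8 stuck-at-1, G9 stuck-at-0, G10 stuck-at-1.
Only G6 stuck-at-0 is consistent with every test.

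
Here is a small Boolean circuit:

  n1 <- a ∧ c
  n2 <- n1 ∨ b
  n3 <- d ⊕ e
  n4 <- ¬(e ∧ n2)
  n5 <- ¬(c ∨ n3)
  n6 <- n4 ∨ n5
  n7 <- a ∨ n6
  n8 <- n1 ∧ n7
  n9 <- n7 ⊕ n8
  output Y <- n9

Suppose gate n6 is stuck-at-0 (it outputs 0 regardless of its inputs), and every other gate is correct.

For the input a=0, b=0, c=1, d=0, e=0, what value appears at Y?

0

Propagate with n6 forced: n1=0, n2=0, n3=0, n4=1, n5=0, n6=0 [stuck-at-0], n7=0, n8=0, n9=0.
So Y = 0. (Without the fault it would be 1.)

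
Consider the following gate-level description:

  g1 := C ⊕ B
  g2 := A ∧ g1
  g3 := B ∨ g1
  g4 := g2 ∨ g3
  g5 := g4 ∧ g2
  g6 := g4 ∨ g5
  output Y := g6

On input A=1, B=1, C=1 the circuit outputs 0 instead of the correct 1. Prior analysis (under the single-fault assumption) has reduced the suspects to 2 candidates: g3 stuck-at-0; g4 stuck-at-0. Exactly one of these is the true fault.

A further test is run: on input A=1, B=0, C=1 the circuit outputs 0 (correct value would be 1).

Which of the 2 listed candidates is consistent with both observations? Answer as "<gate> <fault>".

g4 stuck-at-0

Evaluate each candidate on input A=1, B=0, C=1:
  g3 stuck-at-0: g1=1, g2=1, g3=0 [stuck-at-0], g4=1, g5=1, g6=1 → 1 — eliminated
  g4 stuck-at-0: g1=1, g2=1, g3=1, g4=0 [stuck-at-0], g5=0, g6=0 → 0 — matches
Only g4 stuck-at-0 reproduces the observed 0.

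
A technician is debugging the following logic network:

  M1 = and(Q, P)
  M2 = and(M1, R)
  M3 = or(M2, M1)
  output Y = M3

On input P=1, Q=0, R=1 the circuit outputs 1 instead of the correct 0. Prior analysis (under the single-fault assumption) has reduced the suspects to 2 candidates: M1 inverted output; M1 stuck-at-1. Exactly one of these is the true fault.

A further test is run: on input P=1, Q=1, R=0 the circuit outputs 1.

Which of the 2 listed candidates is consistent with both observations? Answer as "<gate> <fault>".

Evaluate each candidate on input P=1, Q=1, R=0:
  M1 inverted output: M1=0 [inverted output], M2=0, M3=0 → 0 — eliminated
  M1 stuck-at-1: M1=1 [stuck-at-1], M2=0, M3=1 → 1 — matches
Only M1 stuck-at-1 reproduces the observed 1.

M1 stuck-at-1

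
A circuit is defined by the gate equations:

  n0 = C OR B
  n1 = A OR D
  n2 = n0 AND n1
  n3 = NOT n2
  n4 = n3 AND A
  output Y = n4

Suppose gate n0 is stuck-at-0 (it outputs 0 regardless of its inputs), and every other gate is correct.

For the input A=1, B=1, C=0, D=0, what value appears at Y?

1

Propagate with n0 forced: n0=0 [stuck-at-0], n1=1, n2=0, n3=1, n4=1.
So Y = 1. (Without the fault it would be 0.)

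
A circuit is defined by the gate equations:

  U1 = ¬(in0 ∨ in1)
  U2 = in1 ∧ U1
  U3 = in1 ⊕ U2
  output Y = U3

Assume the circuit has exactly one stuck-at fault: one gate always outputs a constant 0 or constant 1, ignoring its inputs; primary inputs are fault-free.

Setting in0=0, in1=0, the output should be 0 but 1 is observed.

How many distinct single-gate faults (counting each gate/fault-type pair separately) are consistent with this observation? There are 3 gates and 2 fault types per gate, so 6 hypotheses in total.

2

Fault-free: U1=1, U2=0, U3=0 → 0. Observed 1.
  U1 stuck-at-0: output 0 ✗
  U1 stuck-at-1: output 0 ✗
  U2 stuck-at-0: output 0 ✗
  U2 stuck-at-1: output 1 ✓
  U3 stuck-at-0: output 0 ✗
  U3 stuck-at-1: output 1 ✓
Consistent faults: {U2 stuck-at-1, U3 stuck-at-1} — 2 in all.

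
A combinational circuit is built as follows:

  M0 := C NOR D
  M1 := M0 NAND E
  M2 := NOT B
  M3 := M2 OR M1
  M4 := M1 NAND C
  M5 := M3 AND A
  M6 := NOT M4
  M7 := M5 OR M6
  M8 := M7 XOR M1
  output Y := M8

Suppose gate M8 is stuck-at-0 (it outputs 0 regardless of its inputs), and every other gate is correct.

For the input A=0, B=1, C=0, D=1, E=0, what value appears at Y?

0

Propagate with M8 forced: M0=0, M1=1, M2=0, M3=1, M4=1, M5=0, M6=0, M7=0, M8=0 [stuck-at-0].
So Y = 0. (Without the fault it would be 1.)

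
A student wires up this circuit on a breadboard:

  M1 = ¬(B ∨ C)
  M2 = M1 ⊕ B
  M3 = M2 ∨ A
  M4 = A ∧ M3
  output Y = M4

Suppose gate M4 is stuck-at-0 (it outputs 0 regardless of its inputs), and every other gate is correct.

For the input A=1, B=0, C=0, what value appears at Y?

Propagate with M4 forced: M1=1, M2=1, M3=1, M4=0 [stuck-at-0].
So Y = 0. (Without the fault it would be 1.)

0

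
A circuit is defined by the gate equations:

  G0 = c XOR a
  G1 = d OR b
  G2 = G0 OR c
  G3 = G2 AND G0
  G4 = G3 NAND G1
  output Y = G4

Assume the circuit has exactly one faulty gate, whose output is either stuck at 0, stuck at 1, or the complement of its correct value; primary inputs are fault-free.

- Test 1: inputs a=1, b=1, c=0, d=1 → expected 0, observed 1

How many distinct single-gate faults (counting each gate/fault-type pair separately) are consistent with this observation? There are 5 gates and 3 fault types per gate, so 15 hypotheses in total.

Fault-free: G0=1, G1=1, G2=1, G3=1, G4=0 → 0. Observed 1.
  G0: stuck-at-0, inverted output ✓; others ✗
  G1: stuck-at-0, inverted output ✓; others ✗
  G2: stuck-at-0, inverted output ✓; others ✗
  G3: stuck-at-0, inverted output ✓; others ✗
  G4: stuck-at-1, inverted output ✓; others ✗
Consistent faults: {G0 stuck-at-0, G0 inverted output, G1 stuck-at-0, G1 inverted output, G2 stuck-at-0, G2 inverted output, G3 stuck-at-0, G3 inverted output, G4 stuck-at-1, G4 inverted output} — 10 in all.

10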